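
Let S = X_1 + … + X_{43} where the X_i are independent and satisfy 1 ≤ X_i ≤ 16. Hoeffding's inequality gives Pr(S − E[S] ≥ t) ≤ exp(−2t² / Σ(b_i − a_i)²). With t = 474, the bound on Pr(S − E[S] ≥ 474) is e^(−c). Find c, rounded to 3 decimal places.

46.445

Σ(b_i − a_i)² = 43·(15)² = 9675.
c = 2t²/9675 = 2·474²/9675 = 46.4447.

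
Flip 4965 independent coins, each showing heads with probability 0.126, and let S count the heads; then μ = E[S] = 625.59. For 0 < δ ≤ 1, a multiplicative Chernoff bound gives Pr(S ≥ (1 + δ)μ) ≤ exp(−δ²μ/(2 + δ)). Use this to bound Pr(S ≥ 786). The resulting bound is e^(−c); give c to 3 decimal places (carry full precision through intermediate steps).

18.229

Write 786 = (1 + δ)μ, so δ = 786/625.59 − 1 = 0.2564139…
Then the exponent is δ²μ/(2 + δ) = (786 − μ)² / (μ·(2 + δ)) = 18.228642.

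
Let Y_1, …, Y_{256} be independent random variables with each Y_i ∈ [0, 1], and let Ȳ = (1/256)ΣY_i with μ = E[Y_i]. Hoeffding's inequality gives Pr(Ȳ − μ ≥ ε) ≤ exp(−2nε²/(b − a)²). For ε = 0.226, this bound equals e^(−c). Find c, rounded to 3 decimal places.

c = 2nε²/(b − a)² = 2·256·0.226² / 1² = 26.1509.

26.151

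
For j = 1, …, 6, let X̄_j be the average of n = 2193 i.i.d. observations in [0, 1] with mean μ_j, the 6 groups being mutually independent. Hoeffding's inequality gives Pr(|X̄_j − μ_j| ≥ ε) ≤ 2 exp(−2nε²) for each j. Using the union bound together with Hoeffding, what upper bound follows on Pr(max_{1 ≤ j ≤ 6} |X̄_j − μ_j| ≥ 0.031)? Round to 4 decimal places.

0.1773

Per-experiment Hoeffding bound: 2·exp(−2·2193·0.031²) = 2·exp(−4.21495) = 0.029546.
Union bound over 6 events: 6·0.029546 = 0.17728.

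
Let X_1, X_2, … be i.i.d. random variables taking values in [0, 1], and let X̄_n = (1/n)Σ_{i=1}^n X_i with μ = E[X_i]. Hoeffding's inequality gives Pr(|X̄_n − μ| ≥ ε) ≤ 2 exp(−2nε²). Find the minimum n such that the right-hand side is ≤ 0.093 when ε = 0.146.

72

Require 2·exp(−2nε²) ≤ 0.093, i.e. 2nε² ≥ ln(2/0.093) = 3.068303.
So n ≥ 3.068303 / (2·0.146²) = 71.972.
The smallest integer n is 72.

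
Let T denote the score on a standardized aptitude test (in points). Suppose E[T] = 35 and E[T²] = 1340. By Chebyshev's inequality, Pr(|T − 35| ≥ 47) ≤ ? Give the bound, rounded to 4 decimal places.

0.0521

Var(T) = E[T²] − (E[T])² = 1340 − 1225 = 115.
Chebyshev's inequality: Pr(|T − μ| ≥ t) ≤ Var(T)/t² = 115/2209 = 0.0521.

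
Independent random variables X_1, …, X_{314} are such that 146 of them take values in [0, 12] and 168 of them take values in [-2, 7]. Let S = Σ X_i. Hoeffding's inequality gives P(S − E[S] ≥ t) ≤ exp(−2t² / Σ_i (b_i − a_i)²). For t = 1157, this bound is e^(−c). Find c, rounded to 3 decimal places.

77.307

Σ(b_i − a_i)² = 146·12² + 168·9² = 34632.
c = 2t² / 34632 = 2·1157² / 34632 = 77.3071.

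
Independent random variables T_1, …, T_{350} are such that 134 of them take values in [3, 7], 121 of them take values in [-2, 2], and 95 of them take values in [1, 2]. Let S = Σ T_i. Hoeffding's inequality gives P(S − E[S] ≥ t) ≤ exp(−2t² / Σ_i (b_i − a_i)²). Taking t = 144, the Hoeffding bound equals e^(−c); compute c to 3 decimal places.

Σ(b_i − a_i)² = 134·4² + 121·4² + 95·1² = 4175.
c = 2t² / 4175 = 2·144² / 4175 = 9.9334.

9.933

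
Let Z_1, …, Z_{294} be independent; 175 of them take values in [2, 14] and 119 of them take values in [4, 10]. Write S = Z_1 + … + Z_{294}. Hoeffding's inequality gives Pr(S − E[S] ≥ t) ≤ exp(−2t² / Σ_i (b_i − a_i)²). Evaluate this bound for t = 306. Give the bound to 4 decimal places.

0.0017

Σ(b_i − a_i)² = 175·12² + 119·6² = 29484.
Exponent = 2·306² / 29484 = 6.35165.
Bound = exp(−6.35165) = 0.00174.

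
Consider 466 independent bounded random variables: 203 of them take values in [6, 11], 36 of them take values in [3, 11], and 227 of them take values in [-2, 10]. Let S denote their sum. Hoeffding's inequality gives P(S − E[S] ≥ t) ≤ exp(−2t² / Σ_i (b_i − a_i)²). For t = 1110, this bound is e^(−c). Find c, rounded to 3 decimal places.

Σ(b_i − a_i)² = 203·5² + 36·8² + 227·12² = 40067.
c = 2t² / 40067 = 2·1110² / 40067 = 61.5020.

61.502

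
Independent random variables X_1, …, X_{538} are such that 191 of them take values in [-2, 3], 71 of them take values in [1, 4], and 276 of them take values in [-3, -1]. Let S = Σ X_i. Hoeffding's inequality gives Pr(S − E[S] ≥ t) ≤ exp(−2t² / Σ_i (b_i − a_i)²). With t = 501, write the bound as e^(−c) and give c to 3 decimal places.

77.018

Σ(b_i − a_i)² = 191·5² + 71·3² + 276·2² = 6518.
c = 2t² / 6518 = 2·501² / 6518 = 77.0178.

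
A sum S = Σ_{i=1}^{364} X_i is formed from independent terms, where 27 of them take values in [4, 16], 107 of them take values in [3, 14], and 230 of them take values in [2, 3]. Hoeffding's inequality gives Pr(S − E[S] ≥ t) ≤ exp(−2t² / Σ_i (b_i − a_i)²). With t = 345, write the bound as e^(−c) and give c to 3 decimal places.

Σ(b_i − a_i)² = 27·12² + 107·11² + 230·1² = 17065.
c = 2t² / 17065 = 2·345² / 17065 = 13.9496.

13.950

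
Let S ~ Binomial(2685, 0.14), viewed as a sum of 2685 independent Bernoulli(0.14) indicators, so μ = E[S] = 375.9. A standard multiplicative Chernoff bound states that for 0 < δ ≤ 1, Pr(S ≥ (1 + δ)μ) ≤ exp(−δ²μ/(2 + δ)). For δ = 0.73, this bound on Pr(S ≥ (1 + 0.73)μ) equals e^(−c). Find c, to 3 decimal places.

c = δ²μ/(2 + δ) = 0.73²·375.9/(2 + 0.73) = 73.3762.

73.376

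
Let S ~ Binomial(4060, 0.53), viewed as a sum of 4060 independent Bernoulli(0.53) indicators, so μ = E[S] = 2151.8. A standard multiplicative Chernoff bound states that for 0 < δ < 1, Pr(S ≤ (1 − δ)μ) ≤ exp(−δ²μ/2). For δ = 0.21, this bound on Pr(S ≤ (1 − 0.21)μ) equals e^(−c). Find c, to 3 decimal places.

c = δ²μ/2 = 0.21²·2151.8/2 = 47.4472.

47.447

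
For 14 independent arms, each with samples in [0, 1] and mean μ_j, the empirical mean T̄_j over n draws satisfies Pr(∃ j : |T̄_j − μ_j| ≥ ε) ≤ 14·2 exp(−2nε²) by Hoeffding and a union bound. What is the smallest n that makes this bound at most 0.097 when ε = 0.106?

Need 2·14·exp(−2nε²) ≤ 0.097, i.e. exp(−2nε²) ≤ 0.097/28.
So 2nε² ≥ ln(28/0.097) = 5.665249.
Hence n ≥ 5.665249/(2·0.106²) = 252.103.
The smallest integer n is 253.

253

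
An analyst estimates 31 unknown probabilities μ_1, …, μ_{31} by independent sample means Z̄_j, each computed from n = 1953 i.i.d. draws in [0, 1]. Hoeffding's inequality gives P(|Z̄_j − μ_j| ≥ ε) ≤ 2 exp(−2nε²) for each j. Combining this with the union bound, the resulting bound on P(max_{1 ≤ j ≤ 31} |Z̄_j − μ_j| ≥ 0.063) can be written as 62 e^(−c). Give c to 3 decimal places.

Union bound over the 31 events: P(max_{1 ≤ j ≤ 31} |Z̄_j − μ_j| ≥ 0.063) ≤ 31·2·exp(−2nε²) = 62 exp(−2·1953·0.063²).
So c = 2·1953·0.063² = 15.5029.

15.503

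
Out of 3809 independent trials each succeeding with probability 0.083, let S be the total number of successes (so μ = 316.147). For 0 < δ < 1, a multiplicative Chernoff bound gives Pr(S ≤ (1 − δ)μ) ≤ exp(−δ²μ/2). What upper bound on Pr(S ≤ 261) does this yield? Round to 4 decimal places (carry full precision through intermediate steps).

Write 261 = (1 − δ)μ, so δ = 1 − 261/316.147 = 0.1744347…
Then the exponent is δ²μ/2 = (μ − 261)²/(2μ) = 4.809775.
Bound = exp(−4.809775) = 0.00815.

0.0081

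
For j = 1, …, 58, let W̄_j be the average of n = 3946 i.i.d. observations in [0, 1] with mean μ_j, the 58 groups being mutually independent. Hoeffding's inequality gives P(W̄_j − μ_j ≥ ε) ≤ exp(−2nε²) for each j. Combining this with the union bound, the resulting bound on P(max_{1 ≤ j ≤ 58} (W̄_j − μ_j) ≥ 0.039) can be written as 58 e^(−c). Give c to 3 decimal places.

12.004

Union bound over the 58 events: P(max_{1 ≤ j ≤ 58} (W̄_j − μ_j) ≥ 0.039) ≤ 58·exp(−2nε²) = 58 exp(−2·3946·0.039²).
So c = 2·3946·0.039² = 12.0037.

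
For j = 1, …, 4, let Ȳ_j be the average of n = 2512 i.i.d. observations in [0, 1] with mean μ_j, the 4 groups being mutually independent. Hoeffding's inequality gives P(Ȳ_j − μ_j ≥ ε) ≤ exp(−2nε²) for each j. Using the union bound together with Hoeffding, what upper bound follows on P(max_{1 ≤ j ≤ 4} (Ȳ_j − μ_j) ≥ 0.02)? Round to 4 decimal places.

0.5362

Per-experiment Hoeffding bound: exp(−2·2512·0.02²) = exp(−2.00960) = 0.13404.
Union bound over 4 events: 4·0.13404 = 0.53617.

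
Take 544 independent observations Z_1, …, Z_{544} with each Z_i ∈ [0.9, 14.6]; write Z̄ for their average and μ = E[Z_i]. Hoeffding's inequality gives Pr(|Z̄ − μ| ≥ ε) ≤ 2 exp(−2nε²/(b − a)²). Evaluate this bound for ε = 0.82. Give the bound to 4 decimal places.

Exponent: 2nε²/(b − a)² = 2·544·0.82² / 13.7² = 3.89776.
Bound = 2·exp(−3.89776) = 0.04057.

0.0406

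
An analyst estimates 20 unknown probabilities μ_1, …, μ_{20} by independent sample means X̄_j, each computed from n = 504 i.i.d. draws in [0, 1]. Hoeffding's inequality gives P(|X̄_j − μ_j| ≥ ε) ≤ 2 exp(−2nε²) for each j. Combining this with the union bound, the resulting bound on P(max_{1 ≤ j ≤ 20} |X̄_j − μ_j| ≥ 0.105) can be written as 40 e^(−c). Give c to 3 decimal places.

11.113

Union bound over the 20 events: P(max_{1 ≤ j ≤ 20} |X̄_j − μ_j| ≥ 0.105) ≤ 20·2·exp(−2nε²) = 40 exp(−2·504·0.105²).
So c = 2·504·0.105² = 11.1132.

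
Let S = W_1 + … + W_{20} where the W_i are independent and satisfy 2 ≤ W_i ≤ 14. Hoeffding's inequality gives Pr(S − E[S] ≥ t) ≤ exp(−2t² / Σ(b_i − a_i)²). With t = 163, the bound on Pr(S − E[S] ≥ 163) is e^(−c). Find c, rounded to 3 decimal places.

Σ(b_i − a_i)² = 20·(12)² = 2880.
c = 2t²/2880 = 2·163²/2880 = 18.4507.

18.451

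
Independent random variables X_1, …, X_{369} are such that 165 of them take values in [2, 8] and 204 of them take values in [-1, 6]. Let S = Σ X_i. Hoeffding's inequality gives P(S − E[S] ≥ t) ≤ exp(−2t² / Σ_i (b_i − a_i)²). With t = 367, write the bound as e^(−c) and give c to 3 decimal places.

16.904

Σ(b_i − a_i)² = 165·6² + 204·7² = 15936.
c = 2t² / 15936 = 2·367² / 15936 = 16.9037.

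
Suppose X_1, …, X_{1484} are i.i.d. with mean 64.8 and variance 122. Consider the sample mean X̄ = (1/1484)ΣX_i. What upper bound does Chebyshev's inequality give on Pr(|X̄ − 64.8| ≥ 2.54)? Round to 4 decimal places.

Var(X̄) = Var(X_i)/n = 122/1484 = 0.08221.
Chebyshev: Pr(|X̄ − 64.8| ≥ 2.54) ≤ Var(X̄)/(2.54)² = 122/(1484·2.54²) = 0.0127.

0.0127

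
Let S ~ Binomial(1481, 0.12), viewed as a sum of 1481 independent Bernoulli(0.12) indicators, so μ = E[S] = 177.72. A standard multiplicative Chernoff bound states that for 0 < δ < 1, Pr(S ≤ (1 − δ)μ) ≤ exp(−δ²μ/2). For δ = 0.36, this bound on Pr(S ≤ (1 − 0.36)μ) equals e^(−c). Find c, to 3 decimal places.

c = δ²μ/2 = 0.36²·177.72/2 = 11.5163.

11.516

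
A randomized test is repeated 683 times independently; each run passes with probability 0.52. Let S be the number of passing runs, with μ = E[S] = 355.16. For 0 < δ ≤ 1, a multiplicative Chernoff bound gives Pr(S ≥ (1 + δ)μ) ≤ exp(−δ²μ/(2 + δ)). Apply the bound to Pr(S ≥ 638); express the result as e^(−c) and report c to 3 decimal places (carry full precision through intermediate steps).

Write 638 = (1 + δ)μ, so δ = 638/355.16 − 1 = 0.7963735…
Then the exponent is δ²μ/(2 + δ) = (638 − μ)² / (μ·(2 + δ)) = 80.549424.

80.549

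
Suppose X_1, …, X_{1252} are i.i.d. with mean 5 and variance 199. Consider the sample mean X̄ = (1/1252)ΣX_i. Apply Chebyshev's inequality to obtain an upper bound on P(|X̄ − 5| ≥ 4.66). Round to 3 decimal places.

Var(X̄) = Var(X_i)/n = 199/1252 = 0.15895.
Chebyshev: P(|X̄ − 5| ≥ 4.66) ≤ Var(X̄)/(4.66)² = 199/(1252·4.66²) = 0.0073.

0.007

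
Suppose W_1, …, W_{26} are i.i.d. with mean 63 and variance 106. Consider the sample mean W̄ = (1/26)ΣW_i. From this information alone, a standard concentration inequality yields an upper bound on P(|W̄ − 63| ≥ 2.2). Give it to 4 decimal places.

0.8423

With mean and variance of each term known, Chebyshev's inequality bounds the deviation of the sum (or sample mean).
Var(W̄) = Var(W_i)/n = 106/26 = 4.0769.
Chebyshev: P(|W̄ − 63| ≥ 2.2) ≤ Var(W̄)/(2.2)² = 106/(26·2.2²) = 0.8423.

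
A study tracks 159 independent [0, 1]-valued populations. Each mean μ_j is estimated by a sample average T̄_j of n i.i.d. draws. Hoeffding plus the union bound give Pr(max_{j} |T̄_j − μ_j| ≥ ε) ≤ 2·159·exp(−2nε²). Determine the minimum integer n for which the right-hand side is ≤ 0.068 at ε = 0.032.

Need 2·159·exp(−2nε²) ≤ 0.068, i.e. exp(−2nε²) ≤ 0.068/318.
So 2nε² ≥ ln(318/0.068) = 8.450299.
Hence n ≥ 8.450299/(2·0.032²) = 4126.123.
The smallest integer n is 4127.

4127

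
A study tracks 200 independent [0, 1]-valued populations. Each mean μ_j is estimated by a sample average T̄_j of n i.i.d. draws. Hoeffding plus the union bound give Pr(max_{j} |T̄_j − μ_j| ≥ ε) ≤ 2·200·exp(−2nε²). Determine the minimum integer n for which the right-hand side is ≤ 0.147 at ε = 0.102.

381

Need 2·200·exp(−2nε²) ≤ 0.147, i.e. exp(−2nε²) ≤ 0.147/400.
So 2nε² ≥ ln(400/0.147) = 7.908787.
Hence n ≥ 7.908787/(2·0.102²) = 380.084.
The smallest integer n is 381.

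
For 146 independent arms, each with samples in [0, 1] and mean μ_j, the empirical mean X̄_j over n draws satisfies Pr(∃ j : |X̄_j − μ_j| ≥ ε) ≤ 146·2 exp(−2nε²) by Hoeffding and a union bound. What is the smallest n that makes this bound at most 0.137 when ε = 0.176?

124

Need 2·146·exp(−2nε²) ≤ 0.137, i.e. exp(−2nε²) ≤ 0.137/292.
So 2nε² ≥ ln(292/0.137) = 7.664528.
Hence n ≥ 7.664528/(2·0.176²) = 123.717.
The smallest integer n is 124.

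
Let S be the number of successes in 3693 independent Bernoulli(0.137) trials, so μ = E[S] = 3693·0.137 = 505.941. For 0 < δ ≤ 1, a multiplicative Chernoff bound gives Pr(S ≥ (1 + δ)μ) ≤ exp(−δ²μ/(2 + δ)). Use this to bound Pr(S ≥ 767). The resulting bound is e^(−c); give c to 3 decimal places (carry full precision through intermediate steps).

53.539

Write 767 = (1 + δ)μ, so δ = 767/505.941 − 1 = 0.515987…
Then the exponent is δ²μ/(2 + δ) = (767 − μ)² / (μ·(2 + δ)) = 53.538853.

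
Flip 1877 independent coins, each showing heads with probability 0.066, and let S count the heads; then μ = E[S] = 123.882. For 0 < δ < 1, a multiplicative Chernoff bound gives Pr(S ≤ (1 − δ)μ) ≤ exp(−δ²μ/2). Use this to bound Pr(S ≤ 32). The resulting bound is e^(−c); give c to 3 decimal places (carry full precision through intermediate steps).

Write 32 = (1 − δ)μ, so δ = 1 − 32/123.882 = 0.7416897…
Then the exponent is δ²μ/2 = (μ − 32)²/(2μ) = 34.073965.

34.074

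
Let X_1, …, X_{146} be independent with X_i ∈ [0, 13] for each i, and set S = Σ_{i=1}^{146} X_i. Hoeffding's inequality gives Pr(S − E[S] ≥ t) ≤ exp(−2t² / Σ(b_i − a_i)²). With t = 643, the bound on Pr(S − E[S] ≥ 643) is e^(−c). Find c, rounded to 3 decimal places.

33.513

Σ(b_i − a_i)² = 146·(13)² = 24674.
c = 2t²/24674 = 2·643²/24674 = 33.5129.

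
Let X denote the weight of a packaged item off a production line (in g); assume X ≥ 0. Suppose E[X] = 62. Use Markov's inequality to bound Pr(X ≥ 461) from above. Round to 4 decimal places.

0.1345

Markov's inequality: for a non-negative random variable, Pr(X ≥ a) ≤ E[X]/a.
Here E[X] = 62 and a = 461, so the bound is 62/461 = 0.1345.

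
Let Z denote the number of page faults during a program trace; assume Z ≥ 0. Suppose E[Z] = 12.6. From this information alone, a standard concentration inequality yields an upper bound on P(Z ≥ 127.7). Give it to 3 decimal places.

0.099

Only the mean of a non-negative variable is known, so Markov's inequality is the applicable tail bound.
Markov's inequality: for a non-negative random variable, P(Z ≥ a) ≤ E[Z]/a.
Here E[Z] = 12.6 and a = 127.7, so the bound is 12.6/127.7 = 0.0987.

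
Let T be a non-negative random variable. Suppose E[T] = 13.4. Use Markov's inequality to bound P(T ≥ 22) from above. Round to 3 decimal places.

0.609

Markov's inequality: for a non-negative random variable, P(T ≥ a) ≤ E[T]/a.
Here E[T] = 13.4 and a = 22, so the bound is 13.4/22 = 0.6091.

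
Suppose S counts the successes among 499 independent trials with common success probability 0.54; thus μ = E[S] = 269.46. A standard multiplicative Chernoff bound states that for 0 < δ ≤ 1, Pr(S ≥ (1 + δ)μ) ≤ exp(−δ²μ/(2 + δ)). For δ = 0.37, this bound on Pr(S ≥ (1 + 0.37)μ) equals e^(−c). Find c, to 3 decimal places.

15.565

c = δ²μ/(2 + δ) = 0.37²·269.46/(2 + 0.37) = 15.5650.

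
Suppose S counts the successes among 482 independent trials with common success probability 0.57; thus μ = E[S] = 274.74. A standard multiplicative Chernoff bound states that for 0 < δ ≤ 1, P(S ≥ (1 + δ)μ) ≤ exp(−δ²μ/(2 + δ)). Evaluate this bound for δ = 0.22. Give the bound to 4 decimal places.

Exponent = δ²μ/(2 + δ) = 0.22²·274.74/2.22 = 5.9898.
Bound = exp(−5.9898) = 0.00250.

0.0025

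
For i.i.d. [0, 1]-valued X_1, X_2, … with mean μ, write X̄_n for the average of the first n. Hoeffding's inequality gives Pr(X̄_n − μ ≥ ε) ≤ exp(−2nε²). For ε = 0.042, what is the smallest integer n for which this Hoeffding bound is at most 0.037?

935

Require exp(−2nε²) ≤ 0.037, i.e. 2nε² ≥ ln(1/0.037) = 3.296837.
So n ≥ 3.296837 / (2·0.042²) = 934.478.
The smallest integer n is 935.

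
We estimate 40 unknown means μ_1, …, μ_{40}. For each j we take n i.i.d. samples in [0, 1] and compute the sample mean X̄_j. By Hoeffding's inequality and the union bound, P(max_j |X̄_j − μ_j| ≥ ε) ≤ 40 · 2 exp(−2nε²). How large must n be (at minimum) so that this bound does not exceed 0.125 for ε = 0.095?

358

Need 2·40·exp(−2nε²) ≤ 0.125, i.e. exp(−2nε²) ≤ 0.125/80.
So 2nε² ≥ ln(80/0.125) = 6.461468.
Hence n ≥ 6.461468/(2·0.095²) = 357.976.
The smallest integer n is 358.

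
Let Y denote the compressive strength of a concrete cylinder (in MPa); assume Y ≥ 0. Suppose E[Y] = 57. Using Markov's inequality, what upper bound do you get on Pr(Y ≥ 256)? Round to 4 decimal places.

0.2227

Markov's inequality: for a non-negative random variable, Pr(Y ≥ a) ≤ E[Y]/a.
Here E[Y] = 57 and a = 256, so the bound is 57/256 = 0.2227.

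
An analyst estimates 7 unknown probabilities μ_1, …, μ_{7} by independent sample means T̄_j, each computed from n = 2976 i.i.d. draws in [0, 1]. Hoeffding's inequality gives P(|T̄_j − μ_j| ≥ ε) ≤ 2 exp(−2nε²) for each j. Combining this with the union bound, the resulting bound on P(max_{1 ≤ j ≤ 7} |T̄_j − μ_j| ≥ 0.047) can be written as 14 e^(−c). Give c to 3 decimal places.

13.148

Union bound over the 7 events: P(max_{1 ≤ j ≤ 7} |T̄_j − μ_j| ≥ 0.047) ≤ 7·2·exp(−2nε²) = 14 exp(−2·2976·0.047²).
So c = 2·2976·0.047² = 13.1480.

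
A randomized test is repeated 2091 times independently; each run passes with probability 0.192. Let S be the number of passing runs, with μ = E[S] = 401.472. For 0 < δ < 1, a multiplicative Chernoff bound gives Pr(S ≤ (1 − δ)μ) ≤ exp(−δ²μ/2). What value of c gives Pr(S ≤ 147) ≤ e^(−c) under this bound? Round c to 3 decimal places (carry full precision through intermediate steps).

Write 147 = (1 − δ)μ, so δ = 1 − 147/401.472 = 0.6338474…
Then the exponent is δ²μ/2 = (μ − 147)²/(2μ) = 80.648213.

80.648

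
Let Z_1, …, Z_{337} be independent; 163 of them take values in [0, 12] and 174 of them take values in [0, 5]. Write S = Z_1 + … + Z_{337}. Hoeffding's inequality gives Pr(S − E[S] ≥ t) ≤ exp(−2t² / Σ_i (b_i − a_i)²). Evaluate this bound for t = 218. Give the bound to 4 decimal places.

0.0328

Σ(b_i − a_i)² = 163·12² + 174·5² = 27822.
Exponent = 2·218² / 27822 = 3.41629.
Bound = exp(−3.41629) = 0.03283.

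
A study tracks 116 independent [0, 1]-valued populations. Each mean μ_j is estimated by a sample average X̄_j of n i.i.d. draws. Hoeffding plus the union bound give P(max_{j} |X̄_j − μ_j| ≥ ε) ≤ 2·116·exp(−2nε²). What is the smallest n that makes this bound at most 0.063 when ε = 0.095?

Need 2·116·exp(−2nε²) ≤ 0.063, i.e. exp(−2nε²) ≤ 0.063/232.
So 2nε² ≥ ln(232/0.063) = 8.211358.
Hence n ≥ 8.211358/(2·0.095²) = 454.923.
The smallest integer n is 455.

455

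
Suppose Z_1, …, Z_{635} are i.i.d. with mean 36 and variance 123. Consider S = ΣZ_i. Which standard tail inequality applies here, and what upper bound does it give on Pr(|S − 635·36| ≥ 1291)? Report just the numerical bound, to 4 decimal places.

0.0469

With mean and variance of each term known, Chebyshev's inequality bounds the deviation of the sum (or sample mean).
Var(S) = n·Var(Z_i) = 635·123 = 78105.
Chebyshev: Pr(|S − 635·36| ≥ 1291) ≤ Var(S)/1291² = 78105/1666681 = 0.0469.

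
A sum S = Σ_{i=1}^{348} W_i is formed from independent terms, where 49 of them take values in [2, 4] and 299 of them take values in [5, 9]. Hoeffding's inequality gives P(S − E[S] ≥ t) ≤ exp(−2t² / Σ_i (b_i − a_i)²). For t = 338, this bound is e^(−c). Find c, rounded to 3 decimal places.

Σ(b_i − a_i)² = 49·2² + 299·4² = 4980.
c = 2t² / 4980 = 2·338² / 4980 = 45.8811.

45.881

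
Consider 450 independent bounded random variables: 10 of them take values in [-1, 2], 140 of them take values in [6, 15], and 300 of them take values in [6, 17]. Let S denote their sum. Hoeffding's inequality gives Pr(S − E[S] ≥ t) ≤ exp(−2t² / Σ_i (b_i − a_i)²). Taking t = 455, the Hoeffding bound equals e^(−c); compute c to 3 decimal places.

Σ(b_i − a_i)² = 10·3² + 140·9² + 300·11² = 47730.
c = 2t² / 47730 = 2·455² / 47730 = 8.6748.

8.675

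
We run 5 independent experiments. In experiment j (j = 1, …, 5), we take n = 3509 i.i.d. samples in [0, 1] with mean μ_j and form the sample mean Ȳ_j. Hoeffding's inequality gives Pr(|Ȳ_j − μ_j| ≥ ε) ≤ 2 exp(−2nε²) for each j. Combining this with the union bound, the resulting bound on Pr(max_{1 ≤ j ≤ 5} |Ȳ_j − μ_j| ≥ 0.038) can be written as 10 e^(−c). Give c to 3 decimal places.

Union bound over the 5 events: Pr(max_{1 ≤ j ≤ 5} |Ȳ_j − μ_j| ≥ 0.038) ≤ 5·2·exp(−2nε²) = 10 exp(−2·3509·0.038²).
So c = 2·3509·0.038² = 10.1340.

10.134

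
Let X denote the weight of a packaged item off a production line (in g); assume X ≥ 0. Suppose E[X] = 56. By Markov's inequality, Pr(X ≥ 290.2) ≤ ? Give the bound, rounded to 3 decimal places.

0.193

Markov's inequality: for a non-negative random variable, Pr(X ≥ a) ≤ E[X]/a.
Here E[X] = 56 and a = 290.2, so the bound is 56/290.2 = 0.1930.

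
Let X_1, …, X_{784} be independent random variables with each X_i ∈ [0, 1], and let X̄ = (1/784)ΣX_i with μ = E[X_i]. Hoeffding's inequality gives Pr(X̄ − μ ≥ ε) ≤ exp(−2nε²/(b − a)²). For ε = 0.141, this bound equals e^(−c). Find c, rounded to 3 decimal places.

31.173

c = 2nε²/(b − a)² = 2·784·0.141² / 1² = 31.1734.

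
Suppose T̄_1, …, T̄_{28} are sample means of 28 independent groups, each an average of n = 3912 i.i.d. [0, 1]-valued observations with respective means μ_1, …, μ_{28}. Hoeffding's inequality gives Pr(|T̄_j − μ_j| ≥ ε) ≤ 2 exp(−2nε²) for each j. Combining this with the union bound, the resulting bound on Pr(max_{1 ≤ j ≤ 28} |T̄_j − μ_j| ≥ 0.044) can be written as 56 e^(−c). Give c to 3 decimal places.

15.147

Union bound over the 28 events: Pr(max_{1 ≤ j ≤ 28} |T̄_j − μ_j| ≥ 0.044) ≤ 28·2·exp(−2nε²) = 56 exp(−2·3912·0.044²).
So c = 2·3912·0.044² = 15.1473.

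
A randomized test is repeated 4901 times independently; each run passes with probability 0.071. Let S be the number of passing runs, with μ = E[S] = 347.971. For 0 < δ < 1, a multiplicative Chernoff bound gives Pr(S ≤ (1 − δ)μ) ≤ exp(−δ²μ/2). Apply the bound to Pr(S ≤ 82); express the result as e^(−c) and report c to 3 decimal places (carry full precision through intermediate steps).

101.647

Write 82 = (1 − δ)μ, so δ = 1 − 82/347.971 = 0.7643482…
Then the exponent is δ²μ/2 = (μ − 82)²/(2μ) = 101.647225.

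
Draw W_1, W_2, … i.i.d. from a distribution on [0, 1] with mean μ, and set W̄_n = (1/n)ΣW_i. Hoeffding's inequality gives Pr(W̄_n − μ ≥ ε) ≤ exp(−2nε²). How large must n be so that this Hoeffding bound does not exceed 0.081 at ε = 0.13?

75

Require exp(−2nε²) ≤ 0.081, i.e. 2nε² ≥ ln(1/0.081) = 2.513306.
So n ≥ 2.513306 / (2·0.13²) = 74.358.
The smallest integer n is 75.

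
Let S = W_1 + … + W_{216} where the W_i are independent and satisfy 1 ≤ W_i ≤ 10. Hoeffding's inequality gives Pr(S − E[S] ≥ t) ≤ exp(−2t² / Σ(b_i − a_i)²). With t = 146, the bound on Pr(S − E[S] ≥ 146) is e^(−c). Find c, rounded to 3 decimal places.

Σ(b_i − a_i)² = 216·(9)² = 17496.
c = 2t²/17496 = 2·146²/17496 = 2.4367.

2.437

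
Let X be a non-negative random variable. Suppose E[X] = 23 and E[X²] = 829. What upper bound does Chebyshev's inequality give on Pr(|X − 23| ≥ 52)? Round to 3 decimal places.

0.111

Var(X) = E[X²] − (E[X])² = 829 − 529 = 300.
Chebyshev's inequality: Pr(|X − μ| ≥ t) ≤ Var(X)/t² = 300/2704 = 0.1109.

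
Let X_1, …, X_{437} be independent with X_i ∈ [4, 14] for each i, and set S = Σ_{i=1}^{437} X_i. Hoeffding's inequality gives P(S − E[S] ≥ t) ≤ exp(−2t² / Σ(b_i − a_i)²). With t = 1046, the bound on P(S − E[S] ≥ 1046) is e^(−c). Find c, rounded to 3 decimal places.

Σ(b_i − a_i)² = 437·(10)² = 43700.
c = 2t²/43700 = 2·1046²/43700 = 50.0740.

50.074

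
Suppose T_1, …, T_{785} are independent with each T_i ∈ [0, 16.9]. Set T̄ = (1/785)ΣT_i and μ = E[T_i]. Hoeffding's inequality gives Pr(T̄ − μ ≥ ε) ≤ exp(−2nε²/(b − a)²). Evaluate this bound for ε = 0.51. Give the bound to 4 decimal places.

0.2394

Exponent: 2nε²/(b − a)² = 2·785·0.51² / 16.9² = 1.42977.
Bound = exp(−1.42977) = 0.23936.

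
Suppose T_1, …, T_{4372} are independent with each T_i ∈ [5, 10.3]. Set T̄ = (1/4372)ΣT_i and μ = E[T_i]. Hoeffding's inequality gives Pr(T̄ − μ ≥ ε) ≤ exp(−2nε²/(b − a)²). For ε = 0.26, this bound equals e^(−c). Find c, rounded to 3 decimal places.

c = 2nε²/(b − a)² = 2·4372·0.26² / 5.3² = 21.0429.

21.043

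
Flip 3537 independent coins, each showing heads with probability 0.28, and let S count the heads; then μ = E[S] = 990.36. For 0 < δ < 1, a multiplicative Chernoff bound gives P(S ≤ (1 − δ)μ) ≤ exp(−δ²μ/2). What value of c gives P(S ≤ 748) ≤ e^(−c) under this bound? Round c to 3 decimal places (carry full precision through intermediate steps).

Write 748 = (1 − δ)μ, so δ = 1 − 748/990.36 = 0.2447191…
Then the exponent is δ²μ/2 = (μ − 748)²/(2μ) = 29.655060.

29.655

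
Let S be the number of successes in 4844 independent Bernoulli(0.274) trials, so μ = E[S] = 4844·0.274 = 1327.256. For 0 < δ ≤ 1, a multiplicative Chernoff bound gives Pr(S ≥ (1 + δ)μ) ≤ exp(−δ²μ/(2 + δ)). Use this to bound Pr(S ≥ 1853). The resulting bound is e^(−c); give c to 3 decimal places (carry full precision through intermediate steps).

Write 1853 = (1 + δ)μ, so δ = 1853/1327.256 − 1 = 0.3961135…
Then the exponent is δ²μ/(2 + δ) = (1853 − μ)² / (μ·(2 + δ)) = 86.913366.

86.913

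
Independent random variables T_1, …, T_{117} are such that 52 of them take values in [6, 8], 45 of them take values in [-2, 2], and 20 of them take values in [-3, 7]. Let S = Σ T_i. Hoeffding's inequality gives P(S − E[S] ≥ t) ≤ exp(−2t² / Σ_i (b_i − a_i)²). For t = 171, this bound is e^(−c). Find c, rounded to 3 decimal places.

Σ(b_i − a_i)² = 52·2² + 45·4² + 20·10² = 2928.
c = 2t² / 2928 = 2·171² / 2928 = 19.9734.

19.973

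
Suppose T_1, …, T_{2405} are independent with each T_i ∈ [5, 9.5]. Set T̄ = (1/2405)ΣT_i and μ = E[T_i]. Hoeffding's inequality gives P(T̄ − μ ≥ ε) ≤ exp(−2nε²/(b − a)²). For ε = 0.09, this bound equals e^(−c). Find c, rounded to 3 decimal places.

c = 2nε²/(b − a)² = 2·2405·0.09² / 4.5² = 1.9240.

1.924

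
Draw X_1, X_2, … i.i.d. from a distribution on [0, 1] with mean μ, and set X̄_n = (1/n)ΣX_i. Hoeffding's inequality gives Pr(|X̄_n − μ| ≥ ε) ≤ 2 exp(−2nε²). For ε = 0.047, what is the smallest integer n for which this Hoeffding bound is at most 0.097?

685

Require 2·exp(−2nε²) ≤ 0.097, i.e. 2nε² ≥ ln(2/0.097) = 3.026191.
So n ≥ 3.026191 / (2·0.047²) = 684.969.
The smallest integer n is 685.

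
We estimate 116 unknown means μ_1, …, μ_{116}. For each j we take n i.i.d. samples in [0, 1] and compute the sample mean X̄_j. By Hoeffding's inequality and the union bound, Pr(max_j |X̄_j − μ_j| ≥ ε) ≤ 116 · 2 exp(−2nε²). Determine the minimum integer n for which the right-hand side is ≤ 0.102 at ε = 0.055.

1278

Need 2·116·exp(−2nε²) ≤ 0.102, i.e. exp(−2nε²) ≤ 0.102/232.
So 2nε² ≥ ln(232/0.102) = 7.729520.
Hence n ≥ 7.729520/(2·0.055²) = 1277.607.
The smallest integer n is 1278.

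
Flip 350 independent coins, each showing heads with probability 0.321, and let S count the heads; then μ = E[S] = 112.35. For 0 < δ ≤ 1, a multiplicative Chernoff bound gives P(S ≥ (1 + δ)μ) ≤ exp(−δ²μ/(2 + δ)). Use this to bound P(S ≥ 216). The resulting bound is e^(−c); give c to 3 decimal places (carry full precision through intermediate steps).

Write 216 = (1 + δ)μ, so δ = 216/112.35 − 1 = 0.9225634…
Then the exponent is δ²μ/(2 + δ) = (216 − μ)² / (μ·(2 + δ)) = 32.719118.

32.719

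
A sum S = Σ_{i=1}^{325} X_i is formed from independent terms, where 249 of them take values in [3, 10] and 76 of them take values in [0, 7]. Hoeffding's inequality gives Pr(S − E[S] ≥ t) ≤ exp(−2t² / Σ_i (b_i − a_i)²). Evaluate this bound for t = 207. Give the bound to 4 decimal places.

0.0046

Σ(b_i − a_i)² = 249·7² + 76·7² = 15925.
Exponent = 2·207² / 15925 = 5.38135.
Bound = exp(−5.38135) = 0.00460.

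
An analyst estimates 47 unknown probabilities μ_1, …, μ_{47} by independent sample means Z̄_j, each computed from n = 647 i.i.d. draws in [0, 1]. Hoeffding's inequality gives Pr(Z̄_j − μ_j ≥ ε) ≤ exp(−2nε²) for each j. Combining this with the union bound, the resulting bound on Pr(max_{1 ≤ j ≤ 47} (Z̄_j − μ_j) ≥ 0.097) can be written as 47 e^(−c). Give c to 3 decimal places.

12.175

Union bound over the 47 events: Pr(max_{1 ≤ j ≤ 47} (Z̄_j − μ_j) ≥ 0.097) ≤ 47·exp(−2nε²) = 47 exp(−2·647·0.097²).
So c = 2·647·0.097² = 12.1752.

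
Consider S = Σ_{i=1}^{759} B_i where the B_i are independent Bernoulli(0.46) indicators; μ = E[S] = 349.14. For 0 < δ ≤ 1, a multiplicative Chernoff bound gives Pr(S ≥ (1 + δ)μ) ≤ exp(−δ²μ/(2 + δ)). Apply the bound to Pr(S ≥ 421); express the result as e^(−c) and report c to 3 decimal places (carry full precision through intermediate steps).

Write 421 = (1 + δ)μ, so δ = 421/349.14 − 1 = 0.20582…
Then the exponent is δ²μ/(2 + δ) = (421 − μ)² / (μ·(2 + δ)) = 6.705092.

6.705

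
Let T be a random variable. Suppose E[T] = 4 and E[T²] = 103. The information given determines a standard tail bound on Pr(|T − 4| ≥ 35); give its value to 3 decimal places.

0.071

The first two moments determine the variance, so Chebyshev's inequality is the sharpest standard bound available.
Var(T) = E[T²] − (E[T])² = 103 − 16 = 87.
Chebyshev's inequality: Pr(|T − μ| ≥ t) ≤ Var(T)/t² = 87/1225 = 0.0710.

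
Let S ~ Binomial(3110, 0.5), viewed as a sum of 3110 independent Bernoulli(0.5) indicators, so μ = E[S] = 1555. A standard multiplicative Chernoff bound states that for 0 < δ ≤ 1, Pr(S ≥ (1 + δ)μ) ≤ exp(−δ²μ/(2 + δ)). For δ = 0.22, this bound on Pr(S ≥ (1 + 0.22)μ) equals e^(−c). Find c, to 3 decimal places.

33.902

c = δ²μ/(2 + δ) = 0.22²·1555/(2 + 0.22) = 33.9018.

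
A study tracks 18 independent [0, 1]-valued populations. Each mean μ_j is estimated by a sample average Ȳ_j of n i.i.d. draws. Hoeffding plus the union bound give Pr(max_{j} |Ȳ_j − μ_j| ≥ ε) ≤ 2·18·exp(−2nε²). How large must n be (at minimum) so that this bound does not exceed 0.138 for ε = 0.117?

Need 2·18·exp(−2nε²) ≤ 0.138, i.e. exp(−2nε²) ≤ 0.138/36.
So 2nε² ≥ ln(36/0.138) = 5.564021.
Hence n ≥ 5.564021/(2·0.117²) = 203.230.
The smallest integer n is 204.

204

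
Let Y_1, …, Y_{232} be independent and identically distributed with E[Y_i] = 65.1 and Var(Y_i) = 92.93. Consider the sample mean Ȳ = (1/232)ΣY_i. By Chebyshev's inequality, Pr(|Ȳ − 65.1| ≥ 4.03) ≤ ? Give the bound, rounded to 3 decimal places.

Var(Ȳ) = Var(Y_i)/n = 92.93/232 = 0.40056.
Chebyshev: Pr(|Ȳ − 65.1| ≥ 4.03) ≤ Var(Ȳ)/(4.03)² = 92.93/(232·4.03²) = 0.0247.

0.025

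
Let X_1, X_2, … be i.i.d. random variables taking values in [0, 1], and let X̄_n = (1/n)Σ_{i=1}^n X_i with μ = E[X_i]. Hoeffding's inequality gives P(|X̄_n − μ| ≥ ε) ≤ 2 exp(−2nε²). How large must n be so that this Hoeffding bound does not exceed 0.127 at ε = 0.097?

Require 2·exp(−2nε²) ≤ 0.127, i.e. 2nε² ≥ ln(2/0.127) = 2.756715.
So n ≥ 2.756715 / (2·0.097²) = 146.494.
The smallest integer n is 147.

147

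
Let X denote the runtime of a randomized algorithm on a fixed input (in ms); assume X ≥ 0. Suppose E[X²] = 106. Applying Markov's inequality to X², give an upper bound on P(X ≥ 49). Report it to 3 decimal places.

Since X ≥ 0, the event {X ≥ 49} is the same as {X² ≥ 2401}.
Markov's inequality applied to X² gives P(X² ≥ 2401) ≤ E[X²]/2401 = 106/2401 = 0.0441.

0.044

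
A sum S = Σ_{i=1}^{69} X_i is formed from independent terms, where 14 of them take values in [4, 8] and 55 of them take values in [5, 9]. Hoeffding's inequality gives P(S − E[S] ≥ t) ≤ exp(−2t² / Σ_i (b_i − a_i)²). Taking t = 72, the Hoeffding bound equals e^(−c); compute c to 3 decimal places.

9.391

Σ(b_i − a_i)² = 14·4² + 55·4² = 1104.
c = 2t² / 1104 = 2·72² / 1104 = 9.3913.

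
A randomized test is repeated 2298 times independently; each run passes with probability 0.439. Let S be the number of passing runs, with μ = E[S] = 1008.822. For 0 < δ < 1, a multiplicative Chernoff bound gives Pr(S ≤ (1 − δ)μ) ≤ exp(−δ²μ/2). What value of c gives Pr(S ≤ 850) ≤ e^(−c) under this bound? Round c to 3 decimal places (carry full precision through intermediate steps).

Write 850 = (1 − δ)μ, so δ = 1 − 850/1008.822 = 0.1574331…
Then the exponent is δ²μ/2 = (μ − 850)²/(2μ) = 12.501922.

12.502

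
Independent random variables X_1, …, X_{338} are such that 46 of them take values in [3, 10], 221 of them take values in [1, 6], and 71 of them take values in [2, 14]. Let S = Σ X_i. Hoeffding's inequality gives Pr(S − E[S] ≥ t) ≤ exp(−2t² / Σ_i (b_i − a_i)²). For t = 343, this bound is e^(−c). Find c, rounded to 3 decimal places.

Σ(b_i − a_i)² = 46·7² + 221·5² + 71·12² = 18003.
c = 2t² / 18003 = 2·343² / 18003 = 13.0699.

13.070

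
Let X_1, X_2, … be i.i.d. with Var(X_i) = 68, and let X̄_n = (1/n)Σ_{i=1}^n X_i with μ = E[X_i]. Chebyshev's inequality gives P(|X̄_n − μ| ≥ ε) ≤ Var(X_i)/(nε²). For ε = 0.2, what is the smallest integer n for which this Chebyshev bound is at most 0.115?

14783

Require 68/(n·0.2²) ≤ 0.115, i.e. n ≥ 68/(0.115·0.2²) = 14782.609.
The smallest integer n is 14783.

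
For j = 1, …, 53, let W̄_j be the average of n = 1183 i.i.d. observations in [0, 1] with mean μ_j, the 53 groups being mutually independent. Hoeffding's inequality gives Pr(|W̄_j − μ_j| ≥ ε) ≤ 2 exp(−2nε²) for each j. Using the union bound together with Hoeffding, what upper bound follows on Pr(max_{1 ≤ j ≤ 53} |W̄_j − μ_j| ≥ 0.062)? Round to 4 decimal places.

Per-experiment Hoeffding bound: 2·exp(−2·1183·0.062²) = 2·exp(−9.09490) = 0.00022447.
Union bound over 53 events: 53·0.00022447 = 0.01190.

0.0119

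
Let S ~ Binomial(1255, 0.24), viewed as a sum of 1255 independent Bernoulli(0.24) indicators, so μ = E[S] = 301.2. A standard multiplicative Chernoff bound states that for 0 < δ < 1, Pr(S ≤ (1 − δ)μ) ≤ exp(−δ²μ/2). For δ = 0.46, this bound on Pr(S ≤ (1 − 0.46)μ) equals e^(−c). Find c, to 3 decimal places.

31.867

c = δ²μ/2 = 0.46²·301.2/2 = 31.8670.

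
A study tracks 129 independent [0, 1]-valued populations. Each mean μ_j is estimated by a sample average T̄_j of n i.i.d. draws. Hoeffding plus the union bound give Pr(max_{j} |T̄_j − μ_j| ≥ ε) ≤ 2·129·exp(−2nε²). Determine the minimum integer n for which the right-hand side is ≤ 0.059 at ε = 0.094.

Need 2·129·exp(−2nε²) ≤ 0.059, i.e. exp(−2nε²) ≤ 0.059/258.
So 2nε² ≥ ln(258/0.059) = 8.383177.
Hence n ≥ 8.383177/(2·0.094²) = 474.376.
The smallest integer n is 475.

475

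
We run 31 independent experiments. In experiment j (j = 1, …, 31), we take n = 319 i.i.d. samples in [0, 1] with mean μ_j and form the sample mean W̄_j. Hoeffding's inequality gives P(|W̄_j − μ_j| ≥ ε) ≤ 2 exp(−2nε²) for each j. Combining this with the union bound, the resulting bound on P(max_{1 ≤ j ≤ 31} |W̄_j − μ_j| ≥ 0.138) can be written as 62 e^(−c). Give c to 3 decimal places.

12.150

Union bound over the 31 events: P(max_{1 ≤ j ≤ 31} |W̄_j − μ_j| ≥ 0.138) ≤ 31·2·exp(−2nε²) = 62 exp(−2·319·0.138²).
So c = 2·319·0.138² = 12.1501.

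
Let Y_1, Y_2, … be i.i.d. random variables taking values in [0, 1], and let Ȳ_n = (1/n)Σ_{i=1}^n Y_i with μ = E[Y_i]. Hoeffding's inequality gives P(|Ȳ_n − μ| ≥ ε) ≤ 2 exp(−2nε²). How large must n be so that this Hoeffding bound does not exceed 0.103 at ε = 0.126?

94

Require 2·exp(−2nε²) ≤ 0.103, i.e. 2nε² ≥ ln(2/0.103) = 2.966173.
So n ≥ 2.966173 / (2·0.126²) = 93.417.
The smallest integer n is 94.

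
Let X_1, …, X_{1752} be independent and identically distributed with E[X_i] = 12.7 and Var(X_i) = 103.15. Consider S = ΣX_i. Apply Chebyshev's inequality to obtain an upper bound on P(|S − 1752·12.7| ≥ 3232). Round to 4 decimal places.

0.0173

Var(S) = n·Var(X_i) = 1752·103.15 = 180718.8.
Chebyshev: P(|S − 1752·12.7| ≥ 3232) ≤ Var(S)/3232² = 180718.8/10445824 = 0.0173.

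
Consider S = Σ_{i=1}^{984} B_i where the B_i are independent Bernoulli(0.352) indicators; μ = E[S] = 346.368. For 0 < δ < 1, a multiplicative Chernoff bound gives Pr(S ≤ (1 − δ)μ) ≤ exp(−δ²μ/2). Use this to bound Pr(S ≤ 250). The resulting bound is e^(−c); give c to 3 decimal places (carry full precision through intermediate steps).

Write 250 = (1 − δ)μ, so δ = 1 − 250/346.368 = 0.2782243…
Then the exponent is δ²μ/2 = (μ − 250)²/(2μ) = 13.405960.

13.406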